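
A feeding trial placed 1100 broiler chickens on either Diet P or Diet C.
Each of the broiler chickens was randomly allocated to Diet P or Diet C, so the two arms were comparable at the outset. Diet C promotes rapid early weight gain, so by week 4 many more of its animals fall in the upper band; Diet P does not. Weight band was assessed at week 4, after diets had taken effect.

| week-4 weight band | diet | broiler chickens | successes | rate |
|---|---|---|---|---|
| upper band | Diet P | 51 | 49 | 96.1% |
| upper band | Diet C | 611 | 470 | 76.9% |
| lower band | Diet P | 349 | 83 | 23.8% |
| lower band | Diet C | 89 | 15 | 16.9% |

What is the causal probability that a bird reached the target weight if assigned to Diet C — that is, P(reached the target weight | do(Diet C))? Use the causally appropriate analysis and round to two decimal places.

Within every week-4 weight band level Diet P has the higher rate, yet pooled Diet C does — Simpson's reversal.
Week-4 weight band is downstream of the diet. One should not condition on a consequence of treatment, so the overall rates are the right comparison.
So P(outcome | do(Diet C)) is just the pooled rate for Diet C: 485/700 = 0.693.

0.69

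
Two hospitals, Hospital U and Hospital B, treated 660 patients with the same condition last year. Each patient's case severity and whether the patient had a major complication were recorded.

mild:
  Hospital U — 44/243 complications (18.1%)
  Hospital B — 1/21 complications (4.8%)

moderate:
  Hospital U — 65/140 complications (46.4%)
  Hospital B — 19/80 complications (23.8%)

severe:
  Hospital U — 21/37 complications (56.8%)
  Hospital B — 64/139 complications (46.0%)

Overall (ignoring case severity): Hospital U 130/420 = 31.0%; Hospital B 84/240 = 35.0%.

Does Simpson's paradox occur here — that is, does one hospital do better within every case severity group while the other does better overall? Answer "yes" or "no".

Within each case severity level (mild 18.1% vs 4.8%; moderate 46.4% vs 23.8%; severe 56.8% vs 46.0%), Hospital B has the lower rate every time. Pooled: 31.0% vs 35.0% — Hospital U has the lower rate overall. The two comparisons disagree.

yes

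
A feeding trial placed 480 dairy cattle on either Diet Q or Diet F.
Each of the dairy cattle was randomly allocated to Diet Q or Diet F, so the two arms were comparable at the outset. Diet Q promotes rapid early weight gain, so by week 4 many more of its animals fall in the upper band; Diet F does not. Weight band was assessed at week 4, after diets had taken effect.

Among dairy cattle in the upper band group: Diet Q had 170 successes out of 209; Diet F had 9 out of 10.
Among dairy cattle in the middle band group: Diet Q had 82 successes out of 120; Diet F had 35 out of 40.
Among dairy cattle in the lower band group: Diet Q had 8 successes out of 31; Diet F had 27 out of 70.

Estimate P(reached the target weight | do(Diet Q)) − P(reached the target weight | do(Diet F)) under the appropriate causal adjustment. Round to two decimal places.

Diet F is higher inside every week-4 weight band stratum but Diet Q is higher in aggregate. Whether to stratify depends on how week-4 weight band relates to the diet.
Week-4 weight band is downstream of the diet. One should not condition on a consequence of treatment, so the overall rates are the right comparison.
The causal difference is the pooled difference: 0.722 − 0.592 = +0.131.

+0.13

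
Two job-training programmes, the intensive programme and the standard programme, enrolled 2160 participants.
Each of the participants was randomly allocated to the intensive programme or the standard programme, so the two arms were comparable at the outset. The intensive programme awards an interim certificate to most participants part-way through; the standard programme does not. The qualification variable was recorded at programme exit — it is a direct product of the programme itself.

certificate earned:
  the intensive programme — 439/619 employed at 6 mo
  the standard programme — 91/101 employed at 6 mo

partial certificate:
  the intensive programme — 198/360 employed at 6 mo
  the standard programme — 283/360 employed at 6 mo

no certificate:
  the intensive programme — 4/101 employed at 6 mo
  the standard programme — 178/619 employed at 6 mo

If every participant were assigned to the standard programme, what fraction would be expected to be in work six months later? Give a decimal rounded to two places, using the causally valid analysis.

Qualification attained during the programme is recorded after the programme and is itself shifted by it — it sits on the causal path from programme to outcome. Conditioning on a mediator would strip out part of the effect we want; the pooled comparison gives the total causal effect.
So P(outcome | do(the standard programme)) is just the pooled rate for the standard programme: 552/1080 = 0.511.

0.51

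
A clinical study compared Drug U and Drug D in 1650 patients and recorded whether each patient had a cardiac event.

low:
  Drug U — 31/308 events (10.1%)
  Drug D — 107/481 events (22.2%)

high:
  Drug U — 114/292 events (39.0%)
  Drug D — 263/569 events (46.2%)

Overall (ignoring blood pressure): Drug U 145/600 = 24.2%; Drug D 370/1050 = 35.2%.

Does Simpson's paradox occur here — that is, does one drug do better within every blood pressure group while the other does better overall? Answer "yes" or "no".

no

Within each blood pressure level (low 10.1% vs 22.2%; high 39.0% vs 46.2%), Drug U has the lower rate every time. Pooled: 24.2% vs 35.2% — Drug U has the lower rate overall. They agree.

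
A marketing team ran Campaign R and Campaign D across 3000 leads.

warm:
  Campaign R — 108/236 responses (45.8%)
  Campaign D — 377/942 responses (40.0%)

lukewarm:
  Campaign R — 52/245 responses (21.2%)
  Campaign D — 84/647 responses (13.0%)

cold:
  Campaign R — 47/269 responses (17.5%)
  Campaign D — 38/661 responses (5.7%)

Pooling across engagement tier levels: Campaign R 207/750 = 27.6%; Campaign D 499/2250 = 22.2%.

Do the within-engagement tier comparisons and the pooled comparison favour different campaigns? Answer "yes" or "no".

no

Within each engagement tier level (warm 45.8% vs 40.0%; lukewarm 21.2% vs 13.0%; cold 17.5% vs 5.7%), Campaign R has the higher rate every time. Pooled: 27.6% vs 22.2% — Campaign R has the higher rate overall. They agree.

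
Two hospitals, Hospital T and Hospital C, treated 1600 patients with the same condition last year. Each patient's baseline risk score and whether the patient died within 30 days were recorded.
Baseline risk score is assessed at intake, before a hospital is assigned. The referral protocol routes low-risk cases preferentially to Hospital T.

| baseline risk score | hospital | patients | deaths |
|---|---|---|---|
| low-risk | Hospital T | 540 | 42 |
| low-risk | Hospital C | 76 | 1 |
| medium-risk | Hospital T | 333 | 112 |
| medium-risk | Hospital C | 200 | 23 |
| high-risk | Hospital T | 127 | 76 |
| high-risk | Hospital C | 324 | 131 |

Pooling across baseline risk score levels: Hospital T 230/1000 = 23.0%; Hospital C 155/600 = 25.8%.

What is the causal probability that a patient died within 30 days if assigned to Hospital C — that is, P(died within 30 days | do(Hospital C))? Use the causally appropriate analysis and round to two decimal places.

The baseline risk score-specific comparison favours Hospital C throughout, but the pooled figures favour Hospital T. The question is whether to condition on baseline risk score.
Baseline risk score satisfies the back-door criterion: it is not a descendant of the hospital, and it blocks the spurious path from hospital to outcome. Adjusting for it (i.e., using the within-baseline risk score rates) gives the causal effect.
Standardising Hospital C to the population baseline risk score mix: 0.385·1/76 + 0.333·23/200 + 0.282·131/324 = 0.157.

0.16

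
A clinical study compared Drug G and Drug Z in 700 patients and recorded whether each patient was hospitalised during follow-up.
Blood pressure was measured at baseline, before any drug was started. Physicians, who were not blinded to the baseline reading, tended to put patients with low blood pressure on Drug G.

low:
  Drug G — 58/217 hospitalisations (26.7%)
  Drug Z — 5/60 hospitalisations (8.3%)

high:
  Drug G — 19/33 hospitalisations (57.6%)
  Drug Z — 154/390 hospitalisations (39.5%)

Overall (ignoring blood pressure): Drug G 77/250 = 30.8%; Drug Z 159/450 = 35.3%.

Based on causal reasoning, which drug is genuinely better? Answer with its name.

The stratified and pooled comparisons disagree (Drug Z wins within each blood pressure; Drug G wins overall), so the answer turns on the causal role of blood pressure.
Since blood pressure is a pre-existing factor (not a product of the drug) and it affects the outcome on its own, it is a confounder. The stratified rates, not the pooled rate, identify the causal effect.
Within each level — low: 26.7% vs 8.3%; high: 57.6% vs 39.5% — Drug Z is lower every time.

Drug Z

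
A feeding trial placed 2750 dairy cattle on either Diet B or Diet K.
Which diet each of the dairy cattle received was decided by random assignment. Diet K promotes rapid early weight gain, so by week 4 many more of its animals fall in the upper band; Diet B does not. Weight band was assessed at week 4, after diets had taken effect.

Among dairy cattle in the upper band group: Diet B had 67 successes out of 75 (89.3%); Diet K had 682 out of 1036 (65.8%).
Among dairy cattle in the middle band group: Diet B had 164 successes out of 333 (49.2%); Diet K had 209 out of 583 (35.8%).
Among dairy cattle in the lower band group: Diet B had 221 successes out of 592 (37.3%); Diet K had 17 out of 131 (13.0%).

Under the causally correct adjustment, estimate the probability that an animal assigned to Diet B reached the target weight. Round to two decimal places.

Within every week-4 weight band level Diet B has the higher rate, yet pooled Diet K does — Simpson's reversal.
Because the diet influences week-4 weight band, week-4 weight band is a post-treatment mediator, not a confounder. Stratifying on it would bias the estimate; the causal effect is the crude pooled difference.
So P(outcome | do(Diet B)) is just the pooled rate for Diet B: 452/1000 = 0.452.

0.45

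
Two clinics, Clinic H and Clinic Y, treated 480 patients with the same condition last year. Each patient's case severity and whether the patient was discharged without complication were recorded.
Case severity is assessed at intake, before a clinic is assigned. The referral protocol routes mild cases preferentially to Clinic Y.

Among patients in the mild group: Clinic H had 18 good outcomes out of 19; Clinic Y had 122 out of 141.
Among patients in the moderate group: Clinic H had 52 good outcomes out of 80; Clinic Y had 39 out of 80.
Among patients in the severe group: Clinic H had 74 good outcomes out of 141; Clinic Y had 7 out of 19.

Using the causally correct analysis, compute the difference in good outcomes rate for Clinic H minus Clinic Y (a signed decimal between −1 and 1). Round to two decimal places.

Case severity is set before the clinic has any effect — it is not caused by the clinic — and it independently drives the outcome. That makes it a confounder, so the causal comparison is within case severity levels.
Adjusting over the population distribution of case severity: 0.333·(0.947−0.865) + 0.333·(0.650−0.487) + 0.333·(0.525−0.368) = +0.134.

+0.13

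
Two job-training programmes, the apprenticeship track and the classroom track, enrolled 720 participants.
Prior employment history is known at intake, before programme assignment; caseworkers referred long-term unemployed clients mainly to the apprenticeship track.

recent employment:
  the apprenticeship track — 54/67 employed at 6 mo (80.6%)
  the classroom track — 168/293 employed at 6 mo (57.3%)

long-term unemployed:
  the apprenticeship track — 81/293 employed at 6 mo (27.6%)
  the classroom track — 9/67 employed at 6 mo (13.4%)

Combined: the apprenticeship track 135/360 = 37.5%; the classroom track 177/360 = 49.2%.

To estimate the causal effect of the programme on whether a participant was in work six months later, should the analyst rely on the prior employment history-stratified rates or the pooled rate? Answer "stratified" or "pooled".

Prior employment history is set before the programme has any effect — it is not caused by the programme — and it independently drives the outcome. That makes it a confounder, so the causal comparison is within prior employment history levels.
Within each level — recent employment: 80.6% vs 57.3%; long-term unemployed: 27.6% vs 13.4% — the apprenticeship track is higher every time.

stratified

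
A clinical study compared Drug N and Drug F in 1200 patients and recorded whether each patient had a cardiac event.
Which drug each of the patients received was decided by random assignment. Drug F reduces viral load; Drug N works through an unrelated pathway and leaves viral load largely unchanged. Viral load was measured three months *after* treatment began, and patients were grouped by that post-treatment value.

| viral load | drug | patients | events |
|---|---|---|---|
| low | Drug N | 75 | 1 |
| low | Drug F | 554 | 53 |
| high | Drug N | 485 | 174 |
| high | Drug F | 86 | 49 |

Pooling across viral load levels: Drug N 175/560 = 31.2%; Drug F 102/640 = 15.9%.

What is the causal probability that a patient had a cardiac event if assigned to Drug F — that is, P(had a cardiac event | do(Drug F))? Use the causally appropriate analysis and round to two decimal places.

Viral load is recorded after the drug and is itself shifted by it — it sits on the causal path from drug to outcome. Conditioning on a mediator would strip out part of the effect we want; the pooled comparison gives the total causal effect.
So P(outcome | do(Drug F)) is just the pooled rate for Drug F: 102/640 = 0.159.

0.16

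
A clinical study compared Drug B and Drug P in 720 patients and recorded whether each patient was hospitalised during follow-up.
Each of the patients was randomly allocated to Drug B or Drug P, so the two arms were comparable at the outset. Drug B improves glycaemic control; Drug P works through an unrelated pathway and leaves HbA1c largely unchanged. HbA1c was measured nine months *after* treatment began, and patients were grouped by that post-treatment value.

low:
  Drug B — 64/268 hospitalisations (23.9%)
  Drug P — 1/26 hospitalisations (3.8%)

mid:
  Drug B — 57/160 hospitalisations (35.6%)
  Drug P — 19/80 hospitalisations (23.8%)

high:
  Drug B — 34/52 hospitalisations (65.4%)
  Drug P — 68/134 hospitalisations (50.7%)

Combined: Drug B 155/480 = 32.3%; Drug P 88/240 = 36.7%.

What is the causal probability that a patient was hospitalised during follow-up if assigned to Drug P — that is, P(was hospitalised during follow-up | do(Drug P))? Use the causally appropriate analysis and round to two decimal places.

Drug P is lower inside every HbA1c stratum but Drug B is lower in aggregate. Whether to stratify depends on how HbA1c relates to the drug.
HbA1c is recorded after the drug and is itself shifted by it — it sits on the causal path from drug to outcome. Conditioning on a mediator would strip out part of the effect we want; the pooled comparison gives the total causal effect.
So P(outcome | do(Drug P)) is just the pooled rate for Drug P: 88/240 = 0.367.

0.37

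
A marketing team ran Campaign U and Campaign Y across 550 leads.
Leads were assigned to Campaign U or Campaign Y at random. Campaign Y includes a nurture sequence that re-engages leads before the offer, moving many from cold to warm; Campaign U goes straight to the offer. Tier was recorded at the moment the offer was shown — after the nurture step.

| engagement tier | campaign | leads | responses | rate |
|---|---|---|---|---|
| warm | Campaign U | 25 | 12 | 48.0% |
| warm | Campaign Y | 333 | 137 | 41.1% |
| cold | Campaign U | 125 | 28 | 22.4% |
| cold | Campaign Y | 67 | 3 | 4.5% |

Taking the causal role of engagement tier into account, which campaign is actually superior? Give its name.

Campaign Y

The engagement tier-specific comparison favours Campaign U throughout, but the pooled figures favour Campaign Y. The question is whether to condition on engagement tier.
Engagement tier is downstream of the campaign. One should not condition on a consequence of treatment, so the overall rates are the right comparison.
Pooled: Campaign U 26.7% vs Campaign Y 35.0%; Campaign Y is higher overall.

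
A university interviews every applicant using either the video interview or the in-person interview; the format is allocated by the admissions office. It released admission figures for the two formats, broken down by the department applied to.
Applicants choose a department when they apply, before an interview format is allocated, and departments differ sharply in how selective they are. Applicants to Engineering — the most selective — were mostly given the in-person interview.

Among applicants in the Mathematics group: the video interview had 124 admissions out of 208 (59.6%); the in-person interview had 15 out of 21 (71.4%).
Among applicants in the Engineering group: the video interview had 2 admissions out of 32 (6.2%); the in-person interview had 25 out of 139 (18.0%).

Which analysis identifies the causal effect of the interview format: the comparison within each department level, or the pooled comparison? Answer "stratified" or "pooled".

stratified

the in-person interview is higher inside every department stratum but the video interview is higher in aggregate. Whether to stratify depends on how department relates to the interview format.
Here department is a common cause — it drives both which interview format a case falls under and the outcome. The crude comparison mixes populations; the stratum-specific rates are the causally relevant ones.
Within each level — Mathematics: 59.6% vs 71.4%; Engineering: 6.2% vs 18.0% — the in-person interview is higher every time.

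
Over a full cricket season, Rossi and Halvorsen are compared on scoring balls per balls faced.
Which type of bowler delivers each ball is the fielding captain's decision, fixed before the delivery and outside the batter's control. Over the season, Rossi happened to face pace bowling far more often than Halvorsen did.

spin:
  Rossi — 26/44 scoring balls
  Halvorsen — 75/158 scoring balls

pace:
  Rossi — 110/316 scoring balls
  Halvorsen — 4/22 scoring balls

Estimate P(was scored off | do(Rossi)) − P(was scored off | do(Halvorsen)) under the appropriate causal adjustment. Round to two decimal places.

+0.15

Here bowling type is a common cause — it drives both which player a case falls under and the outcome. The crude comparison mixes populations; the stratum-specific rates are the causally relevant ones.
Adjusting over the population distribution of bowling type: 0.374·(0.591−0.475) + 0.626·(0.348−0.182) = +0.148.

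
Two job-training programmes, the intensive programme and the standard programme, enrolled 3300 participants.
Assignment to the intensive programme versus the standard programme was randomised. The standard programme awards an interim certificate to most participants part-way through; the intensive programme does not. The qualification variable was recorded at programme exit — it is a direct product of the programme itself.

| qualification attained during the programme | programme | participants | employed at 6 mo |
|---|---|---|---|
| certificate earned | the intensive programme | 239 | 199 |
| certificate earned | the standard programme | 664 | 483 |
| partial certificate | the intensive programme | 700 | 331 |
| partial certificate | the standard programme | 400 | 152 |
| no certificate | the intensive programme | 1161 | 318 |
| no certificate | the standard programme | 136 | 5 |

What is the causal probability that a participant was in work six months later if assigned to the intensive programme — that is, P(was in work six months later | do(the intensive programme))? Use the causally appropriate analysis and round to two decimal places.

0.40

The qualification attained during the programme-specific comparison favours the intensive programme throughout, but the pooled figures favour the standard programme. The question is whether to condition on qualification attained during the programme.
Qualification attained during the programme here is a post-treatment variable shaped by the programme; conditioning on it would introduce bias rather than remove it. The overall comparison is the causal one.
So P(outcome | do(the intensive programme)) is just the pooled rate for the intensive programme: 848/2100 = 0.404.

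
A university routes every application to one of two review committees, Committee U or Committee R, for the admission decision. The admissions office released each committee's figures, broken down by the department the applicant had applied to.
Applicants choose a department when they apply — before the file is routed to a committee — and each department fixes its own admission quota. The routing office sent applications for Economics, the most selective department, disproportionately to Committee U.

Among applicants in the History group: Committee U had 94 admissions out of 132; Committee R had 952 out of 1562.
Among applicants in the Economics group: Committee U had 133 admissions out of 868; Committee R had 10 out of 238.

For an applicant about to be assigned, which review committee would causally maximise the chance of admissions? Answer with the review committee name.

Committee U

The department-specific comparison favours Committee U throughout, but the pooled figures favour Committee R. The question is whether to condition on department.
Here department is a common cause — it drives both which review committee a case falls under and the outcome. The crude comparison mixes populations; the stratum-specific rates are the causally relevant ones.
Within each level — History: 71.2% vs 60.9%; Economics: 15.3% vs 4.2% — Committee U is higher every time.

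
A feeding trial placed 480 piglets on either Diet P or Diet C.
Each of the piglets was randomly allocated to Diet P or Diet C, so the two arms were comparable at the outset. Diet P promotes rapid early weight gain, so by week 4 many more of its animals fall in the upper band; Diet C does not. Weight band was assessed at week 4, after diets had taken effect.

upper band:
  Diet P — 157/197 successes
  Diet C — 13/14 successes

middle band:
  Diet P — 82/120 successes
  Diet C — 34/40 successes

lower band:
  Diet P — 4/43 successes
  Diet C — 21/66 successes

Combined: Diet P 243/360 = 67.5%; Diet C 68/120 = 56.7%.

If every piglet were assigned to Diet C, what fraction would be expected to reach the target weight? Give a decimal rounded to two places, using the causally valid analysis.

0.57

Week-4 weight band is downstream of the diet. One should not condition on a consequence of treatment, so the overall rates are the right comparison.
So P(outcome | do(Diet C)) is just the pooled rate for Diet C: 68/120 = 0.567.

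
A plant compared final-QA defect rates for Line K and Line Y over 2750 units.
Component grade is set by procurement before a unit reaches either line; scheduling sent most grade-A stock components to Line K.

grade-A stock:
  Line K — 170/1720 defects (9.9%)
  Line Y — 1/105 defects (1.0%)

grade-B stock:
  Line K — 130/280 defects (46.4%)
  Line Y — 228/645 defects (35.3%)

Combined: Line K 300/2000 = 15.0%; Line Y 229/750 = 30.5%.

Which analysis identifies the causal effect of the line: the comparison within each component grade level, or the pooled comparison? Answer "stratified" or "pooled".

The imbalance in component grade arose from how units were allocated, not from anything the line did; and component grade independently affects the outcome. The pooled gap is confounded — condition on component grade.
Within each level — grade-A stock: 9.9% vs 1.0%; grade-B stock: 46.4% vs 35.3% — Line Y is lower every time.

stratified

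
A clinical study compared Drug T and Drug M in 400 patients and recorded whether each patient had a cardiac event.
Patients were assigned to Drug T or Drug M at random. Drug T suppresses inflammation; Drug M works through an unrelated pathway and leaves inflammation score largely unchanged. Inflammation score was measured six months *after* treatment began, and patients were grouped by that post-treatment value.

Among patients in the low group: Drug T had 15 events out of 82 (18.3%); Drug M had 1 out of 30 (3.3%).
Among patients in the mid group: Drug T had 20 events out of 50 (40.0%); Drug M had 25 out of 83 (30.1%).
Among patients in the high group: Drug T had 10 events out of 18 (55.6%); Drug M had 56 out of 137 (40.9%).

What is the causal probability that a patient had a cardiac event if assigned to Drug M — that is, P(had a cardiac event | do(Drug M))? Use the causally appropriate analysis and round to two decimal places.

0.33

The distribution of inflammation score is itself part of what the drug does — it is an intermediate outcome. Holding it fixed would remove that part of the effect; the total effect is the pooled difference.
So P(outcome | do(Drug M)) is just the pooled rate for Drug M: 82/250 = 0.328.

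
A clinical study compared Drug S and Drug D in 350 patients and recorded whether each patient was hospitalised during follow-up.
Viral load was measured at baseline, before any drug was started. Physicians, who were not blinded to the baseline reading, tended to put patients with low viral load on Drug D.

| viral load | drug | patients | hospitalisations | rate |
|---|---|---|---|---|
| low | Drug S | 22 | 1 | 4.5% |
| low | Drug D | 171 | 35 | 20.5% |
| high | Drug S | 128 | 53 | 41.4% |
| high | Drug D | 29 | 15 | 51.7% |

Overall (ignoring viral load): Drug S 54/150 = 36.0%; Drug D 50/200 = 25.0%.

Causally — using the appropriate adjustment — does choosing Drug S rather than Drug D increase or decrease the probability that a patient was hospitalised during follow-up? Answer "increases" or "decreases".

decreases

The viral load-specific comparison favours Drug S throughout, but the pooled figures favour Drug D. The question is whether to condition on viral load.
Nothing the drug does changes viral load; the imbalance is an allocation artefact. With viral load also predicting the outcome, the pooled figure is confounded, and the within-stratum comparison is the causal one.
Within each level — low: 4.5% vs 20.5%; high: 41.4% vs 51.7% — Drug S is lower every time.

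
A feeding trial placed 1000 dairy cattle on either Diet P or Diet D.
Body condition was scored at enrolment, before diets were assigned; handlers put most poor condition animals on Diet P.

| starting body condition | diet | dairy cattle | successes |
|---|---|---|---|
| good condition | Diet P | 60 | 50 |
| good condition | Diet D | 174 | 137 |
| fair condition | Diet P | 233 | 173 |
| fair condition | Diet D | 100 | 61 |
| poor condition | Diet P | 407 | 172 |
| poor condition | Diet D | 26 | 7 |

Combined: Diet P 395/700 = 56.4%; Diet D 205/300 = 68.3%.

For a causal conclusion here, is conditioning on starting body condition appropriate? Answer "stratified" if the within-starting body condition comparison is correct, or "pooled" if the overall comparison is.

Starting body condition satisfies the back-door criterion: it is not a descendant of the diet, and it blocks the spurious path from diet to outcome. Adjusting for it (i.e., using the within-starting body condition rates) gives the causal effect.
Within each level — good condition: 83.3% vs 78.7%; fair condition: 74.2% vs 61.0%; poor condition: 42.3% vs 26.9% — Diet P is higher every time.

stratified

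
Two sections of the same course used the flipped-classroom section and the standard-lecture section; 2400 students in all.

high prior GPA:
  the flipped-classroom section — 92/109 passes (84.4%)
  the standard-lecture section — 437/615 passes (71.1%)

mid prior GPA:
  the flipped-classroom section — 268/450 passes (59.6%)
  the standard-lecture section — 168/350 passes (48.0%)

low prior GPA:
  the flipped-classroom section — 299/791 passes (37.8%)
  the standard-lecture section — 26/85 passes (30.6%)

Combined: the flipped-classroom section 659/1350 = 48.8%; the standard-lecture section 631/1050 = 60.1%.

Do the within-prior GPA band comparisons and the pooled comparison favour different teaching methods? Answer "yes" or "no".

Within each prior GPA band level (high prior GPA 84.4% vs 71.1%; mid prior GPA 59.6% vs 48.0%; low prior GPA 37.8% vs 30.6%), the flipped-classroom section has the higher rate every time. Pooled: 48.8% vs 60.1% — the standard-lecture section has the higher rate overall. The two comparisons disagree.

yes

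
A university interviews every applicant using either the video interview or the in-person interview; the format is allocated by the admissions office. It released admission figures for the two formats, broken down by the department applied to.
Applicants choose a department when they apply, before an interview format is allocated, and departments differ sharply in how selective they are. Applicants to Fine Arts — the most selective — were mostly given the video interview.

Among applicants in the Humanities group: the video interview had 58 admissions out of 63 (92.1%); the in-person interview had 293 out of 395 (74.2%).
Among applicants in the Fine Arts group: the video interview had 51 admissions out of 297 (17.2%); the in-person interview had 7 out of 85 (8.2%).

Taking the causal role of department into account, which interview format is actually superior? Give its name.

the video interview

Since department is a pre-existing factor (not a product of the interview format) and it affects the outcome on its own, it is a confounder. The stratified rates, not the pooled rate, identify the causal effect.
Within each level — Humanities: 92.1% vs 74.2%; Fine Arts: 17.2% vs 8.2% — the video interview is higher every time.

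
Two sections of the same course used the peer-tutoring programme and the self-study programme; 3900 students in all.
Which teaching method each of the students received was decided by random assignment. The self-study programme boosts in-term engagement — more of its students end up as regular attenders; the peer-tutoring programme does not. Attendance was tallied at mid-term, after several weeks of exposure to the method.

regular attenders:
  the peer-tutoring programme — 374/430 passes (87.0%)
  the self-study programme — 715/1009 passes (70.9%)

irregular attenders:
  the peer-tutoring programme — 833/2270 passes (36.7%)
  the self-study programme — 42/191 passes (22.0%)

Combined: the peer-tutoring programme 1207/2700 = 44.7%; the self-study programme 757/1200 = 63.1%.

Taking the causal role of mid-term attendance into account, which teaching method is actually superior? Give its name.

Because the teaching method influences mid-term attendance, mid-term attendance is a post-treatment mediator, not a confounder. Stratifying on it would bias the estimate; the causal effect is the crude pooled difference.
Pooled: the peer-tutoring programme 44.7% vs the self-study programme 63.1%; the self-study programme is higher overall.

the self-study programme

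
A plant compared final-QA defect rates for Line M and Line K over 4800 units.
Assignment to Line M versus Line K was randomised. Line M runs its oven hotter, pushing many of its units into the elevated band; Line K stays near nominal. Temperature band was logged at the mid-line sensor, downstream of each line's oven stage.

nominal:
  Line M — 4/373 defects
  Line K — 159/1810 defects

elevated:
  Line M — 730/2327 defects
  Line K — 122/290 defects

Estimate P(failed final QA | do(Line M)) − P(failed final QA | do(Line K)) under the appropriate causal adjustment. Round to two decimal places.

+0.14

Line M is lower inside every in-process temperature band stratum but Line K is lower in aggregate. Whether to stratify depends on how in-process temperature band relates to the line.
In-process temperature band is recorded after the line and is itself shifted by it — it sits on the causal path from line to outcome. Conditioning on a mediator would strip out part of the effect we want; the pooled comparison gives the total causal effect.
The causal difference is the pooled difference: 0.272 − 0.134 = +0.138.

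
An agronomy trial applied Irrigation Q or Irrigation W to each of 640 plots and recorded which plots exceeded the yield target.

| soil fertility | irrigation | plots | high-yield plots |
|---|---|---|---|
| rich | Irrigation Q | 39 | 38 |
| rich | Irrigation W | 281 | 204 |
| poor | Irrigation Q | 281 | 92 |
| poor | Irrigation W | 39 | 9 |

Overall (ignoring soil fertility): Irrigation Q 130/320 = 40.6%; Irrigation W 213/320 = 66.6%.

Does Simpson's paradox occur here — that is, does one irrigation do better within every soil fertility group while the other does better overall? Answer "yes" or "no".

yes

Within each soil fertility level (rich 97.4% vs 72.6%; poor 32.7% vs 23.1%), Irrigation Q has the higher rate every time. Pooled: 40.6% vs 66.6% — Irrigation W has the higher rate overall. The two comparisons disagree.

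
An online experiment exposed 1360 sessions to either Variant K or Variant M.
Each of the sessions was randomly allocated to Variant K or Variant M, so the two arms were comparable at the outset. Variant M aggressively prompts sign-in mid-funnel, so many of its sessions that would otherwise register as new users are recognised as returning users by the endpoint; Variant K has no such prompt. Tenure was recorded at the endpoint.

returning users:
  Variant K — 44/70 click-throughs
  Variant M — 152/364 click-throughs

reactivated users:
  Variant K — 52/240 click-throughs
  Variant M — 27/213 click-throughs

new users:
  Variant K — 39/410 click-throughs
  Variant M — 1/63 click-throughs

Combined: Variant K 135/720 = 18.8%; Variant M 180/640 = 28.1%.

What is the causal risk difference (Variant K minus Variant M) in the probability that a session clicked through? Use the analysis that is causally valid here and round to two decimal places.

-0.09

Because the variant influences user tenure, user tenure is a post-treatment mediator, not a confounder. Stratifying on it would bias the estimate; the causal effect is the crude pooled difference.
The causal difference is the pooled difference: 0.188 − 0.281 = -0.094.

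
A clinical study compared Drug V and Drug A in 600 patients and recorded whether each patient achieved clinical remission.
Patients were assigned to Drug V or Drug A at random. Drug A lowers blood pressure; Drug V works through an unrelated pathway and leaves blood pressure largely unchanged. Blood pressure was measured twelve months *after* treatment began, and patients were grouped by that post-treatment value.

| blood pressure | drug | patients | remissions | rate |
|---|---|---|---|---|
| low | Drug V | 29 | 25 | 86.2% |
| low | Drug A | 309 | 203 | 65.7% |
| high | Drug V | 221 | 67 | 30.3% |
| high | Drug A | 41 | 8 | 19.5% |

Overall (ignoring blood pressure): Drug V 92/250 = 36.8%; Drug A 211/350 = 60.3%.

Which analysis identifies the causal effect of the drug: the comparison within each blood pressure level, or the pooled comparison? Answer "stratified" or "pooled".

pooled

The blood pressure-specific comparison favours Drug V throughout, but the pooled figures favour Drug A. The question is whether to condition on blood pressure.
Blood pressure lies on the pathway drug → blood pressure → outcome, so adjusting for it blocks the indirect effect. For the total causal effect of drug, use the unadjusted pooled rates.
Pooled: Drug V 36.8% vs Drug A 60.3%; Drug A is higher overall.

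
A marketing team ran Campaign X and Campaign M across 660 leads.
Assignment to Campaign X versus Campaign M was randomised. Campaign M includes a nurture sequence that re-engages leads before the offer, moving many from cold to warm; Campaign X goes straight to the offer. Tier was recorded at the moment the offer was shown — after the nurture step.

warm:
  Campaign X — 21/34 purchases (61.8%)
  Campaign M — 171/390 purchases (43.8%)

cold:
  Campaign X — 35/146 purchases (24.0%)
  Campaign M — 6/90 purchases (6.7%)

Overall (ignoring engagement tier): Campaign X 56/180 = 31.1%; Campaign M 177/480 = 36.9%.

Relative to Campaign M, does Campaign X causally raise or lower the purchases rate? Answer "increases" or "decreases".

Engagement tier here is a post-treatment variable shaped by the campaign; conditioning on it would introduce bias rather than remove it. The overall comparison is the causal one.
Pooled: Campaign X 31.1% vs Campaign M 36.9%; Campaign M is higher overall.

decreases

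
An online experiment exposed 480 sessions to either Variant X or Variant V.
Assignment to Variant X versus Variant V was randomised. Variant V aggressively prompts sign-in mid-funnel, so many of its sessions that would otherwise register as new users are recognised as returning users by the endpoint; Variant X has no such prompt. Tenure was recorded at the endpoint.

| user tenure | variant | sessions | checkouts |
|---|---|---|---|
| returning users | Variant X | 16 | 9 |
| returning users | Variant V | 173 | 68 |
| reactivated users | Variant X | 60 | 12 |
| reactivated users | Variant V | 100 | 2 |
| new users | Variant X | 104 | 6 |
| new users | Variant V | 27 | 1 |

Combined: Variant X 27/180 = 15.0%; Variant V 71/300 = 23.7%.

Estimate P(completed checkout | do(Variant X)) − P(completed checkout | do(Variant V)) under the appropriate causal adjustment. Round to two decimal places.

The stratified and pooled comparisons disagree (Variant X wins within each user tenure; Variant V wins overall), so the answer turns on the causal role of user tenure.
The distribution of user tenure is itself part of what the variant does — it is an intermediate outcome. Holding it fixed would remove that part of the effect; the total effect is the pooled difference.
The causal difference is the pooled difference: 0.150 − 0.237 = -0.087.

-0.09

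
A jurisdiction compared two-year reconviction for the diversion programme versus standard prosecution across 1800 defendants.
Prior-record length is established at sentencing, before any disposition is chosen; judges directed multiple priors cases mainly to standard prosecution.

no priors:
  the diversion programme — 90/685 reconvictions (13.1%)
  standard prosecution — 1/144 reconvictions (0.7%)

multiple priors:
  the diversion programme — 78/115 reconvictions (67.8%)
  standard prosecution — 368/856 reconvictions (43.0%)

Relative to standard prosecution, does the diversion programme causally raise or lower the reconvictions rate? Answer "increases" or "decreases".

The prior-record length-specific comparison favours standard prosecution throughout, but the pooled figures favour the diversion programme. The question is whether to condition on prior-record length.
Here prior-record length is a common cause — it drives both which disposition a case falls under and the outcome. The crude comparison mixes populations; the stratum-specific rates are the causally relevant ones.
Within each level — no priors: 13.1% vs 0.7%; multiple priors: 67.8% vs 43.0% — standard prosecution is lower every time.

increases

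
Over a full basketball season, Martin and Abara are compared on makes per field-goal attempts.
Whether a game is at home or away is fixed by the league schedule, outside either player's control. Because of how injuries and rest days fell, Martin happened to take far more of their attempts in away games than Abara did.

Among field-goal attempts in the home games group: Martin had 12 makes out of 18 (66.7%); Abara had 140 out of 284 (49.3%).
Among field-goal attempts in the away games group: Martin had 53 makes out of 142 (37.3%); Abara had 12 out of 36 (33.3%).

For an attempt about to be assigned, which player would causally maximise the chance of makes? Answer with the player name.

The stratified and pooled comparisons disagree (Martin wins within each game venue; Abara wins overall), so the answer turns on the causal role of game venue.
Game venue is set before the player has any effect — it is not caused by the player — and it independently drives the outcome. That makes it a confounder, so the causal comparison is within game venue levels.
Within each level — home games: 66.7% vs 49.3%; away games: 37.3% vs 33.3% — Martin is higher every time.

Martin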